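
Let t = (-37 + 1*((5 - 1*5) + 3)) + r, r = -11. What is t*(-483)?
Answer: 21735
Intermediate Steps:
t = -45 (t = (-37 + 1*((5 - 1*5) + 3)) - 11 = (-37 + 1*((5 - 5) + 3)) - 11 = (-37 + 1*(0 + 3)) - 11 = (-37 + 1*3) - 11 = (-37 + 3) - 11 = -34 - 11 = -45)
t*(-483) = -45*(-483) = 21735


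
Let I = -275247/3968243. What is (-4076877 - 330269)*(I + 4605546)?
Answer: -80544671524807879926/3968243 ≈ -2.0297e+13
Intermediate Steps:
I = -275247/3968243 (I = -275247*1/3968243 = -275247/3968243 ≈ -0.069362)
(-4076877 - 330269)*(I + 4605546) = (-4076877 - 330269)*(-275247/3968243 + 4605546) = -4407146*18275925400431/3968243 = -80544671524807879926/3968243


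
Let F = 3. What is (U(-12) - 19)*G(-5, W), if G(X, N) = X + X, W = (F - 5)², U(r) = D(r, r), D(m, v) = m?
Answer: 310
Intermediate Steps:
U(r) = r
W = 4 (W = (3 - 5)² = (-2)² = 4)
G(X, N) = 2*X
(U(-12) - 19)*G(-5, W) = (-12 - 19)*(2*(-5)) = -31*(-10) = 310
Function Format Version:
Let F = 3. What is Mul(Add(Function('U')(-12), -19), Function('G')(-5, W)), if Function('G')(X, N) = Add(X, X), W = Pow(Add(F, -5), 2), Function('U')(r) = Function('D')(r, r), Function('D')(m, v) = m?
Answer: 310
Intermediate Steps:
Function('U')(r) = r
W = 4 (W = Pow(Add(3, -5), 2) = Pow(-2, 2) = 4)
Function('G')(X, N) = Mul(2, X)
Mul(Add(Function('U')(-12), -19), Function('G')(-5, W)) = Mul(Add(-12, -19), Mul(2, -5)) = Mul(-31, -10) = 310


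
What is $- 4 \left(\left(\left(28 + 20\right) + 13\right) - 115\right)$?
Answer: $216$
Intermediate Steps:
$- 4 \left(\left(\left(28 + 20\right) + 13\right) - 115\right) = - 4 \left(\left(48 + 13\right) - 115\right) = - 4 \left(61 - 115\right) = \left(-4\right) \left(-54\right) = 216$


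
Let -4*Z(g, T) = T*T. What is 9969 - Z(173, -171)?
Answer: 69117/4 ≈ 17279.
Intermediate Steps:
Z(g, T) = -T**2/4 (Z(g, T) = -T*T/4 = -T**2/4)
9969 - Z(173, -171) = 9969 - (-1)*(-171)**2/4 = 9969 - (-1)*29241/4 = 9969 - 1*(-29241/4) = 9969 + 29241/4 = 69117/4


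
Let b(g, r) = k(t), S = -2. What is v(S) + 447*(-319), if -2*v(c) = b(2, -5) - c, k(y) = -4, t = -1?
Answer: -142592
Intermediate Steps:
b(g, r) = -4
v(c) = 2 + c/2 (v(c) = -(-4 - c)/2 = 2 + c/2)
v(S) + 447*(-319) = (2 + (1/2)*(-2)) + 447*(-319) = (2 - 1) - 142593 = 1 - 142593 = -142592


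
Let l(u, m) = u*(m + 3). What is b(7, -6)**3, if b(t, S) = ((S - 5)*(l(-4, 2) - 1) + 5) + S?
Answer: 12167000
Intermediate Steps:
l(u, m) = u*(3 + m)
b(t, S) = 110 - 20*S (b(t, S) = ((S - 5)*(-4*(3 + 2) - 1) + 5) + S = ((-5 + S)*(-4*5 - 1) + 5) + S = ((-5 + S)*(-20 - 1) + 5) + S = ((-5 + S)*(-21) + 5) + S = ((105 - 21*S) + 5) + S = (110 - 21*S) + S = 110 - 20*S)
b(7, -6)**3 = (110 - 20*(-6))**3 = (110 + 120)**3 = 230**3 = 12167000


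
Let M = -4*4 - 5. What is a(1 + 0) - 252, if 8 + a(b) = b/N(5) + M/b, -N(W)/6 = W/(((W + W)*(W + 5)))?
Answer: -853/3 ≈ -284.33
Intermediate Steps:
M = -21 (M = -16 - 5 = -21)
N(W) = -3/(5 + W) (N(W) = -6*W/((W + W)*(W + 5)) = -6*W/((2*W)*(5 + W)) = -6*W/(2*W*(5 + W)) = -6*W*1/(2*W*(5 + W)) = -3/(5 + W))
a(b) = -8 - 21/b - 10*b/3 (a(b) = -8 + (b/((-3/(5 + 5))) - 21/b) = -8 + (b/((-3/10)) - 21/b) = -8 + (b/((-3*⅒)) - 21/b) = -8 + (b/(-3/10) - 21/b) = -8 + (b*(-10/3) - 21/b) = -8 + (-10*b/3 - 21/b) = -8 + (-21/b - 10*b/3) = -8 - 21/b - 10*b/3)
a(1 + 0) - 252 = (-8 - 21/(1 + 0) - 10*(1 + 0)/3) - 252 = (-8 - 21/1 - 10/3*1) - 252 = (-8 - 21*1 - 10/3) - 252 = (-8 - 21 - 10/3) - 252 = -97/3 - 252 = -853/3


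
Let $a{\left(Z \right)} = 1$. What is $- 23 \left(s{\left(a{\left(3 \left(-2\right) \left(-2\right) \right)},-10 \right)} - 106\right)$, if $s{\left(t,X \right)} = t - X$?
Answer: $2185$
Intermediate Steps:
$- 23 \left(s{\left(a{\left(3 \left(-2\right) \left(-2\right) \right)},-10 \right)} - 106\right) = - 23 \left(\left(1 - -10\right) - 106\right) = - 23 \left(\left(1 + 10\right) - 106\right) = - 23 \left(11 - 106\right) = \left(-23\right) \left(-95\right) = 2185$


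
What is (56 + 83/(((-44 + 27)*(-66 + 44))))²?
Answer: 442134729/139876 ≈ 3160.9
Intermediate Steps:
(56 + 83/(((-44 + 27)*(-66 + 44))))² = (56 + 83/((-17*(-22))))² = (56 + 83/374)² = (21027/374)² = 442134729/139876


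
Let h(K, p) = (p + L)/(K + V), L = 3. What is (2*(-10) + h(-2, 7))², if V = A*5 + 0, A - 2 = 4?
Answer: 75625/196 ≈ 385.84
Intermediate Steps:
A = 6 (A = 2 + 4 = 6)
V = 30 (V = 6*5 + 0 = 30 + 0 = 30)
h(K, p) = (3 + p)/(30 + K) (h(K, p) = (p + 3)/(K + 30) = (3 + p)/(30 + K))
(2*(-10) + h(-2, 7))² = (2*(-10) + (3 + 7)/(30 - 2))² = (-20 + 10/28)² = (-20 + (1/28)*10)² = (-20 + 5/14)² = (-275/14)² = 75625/196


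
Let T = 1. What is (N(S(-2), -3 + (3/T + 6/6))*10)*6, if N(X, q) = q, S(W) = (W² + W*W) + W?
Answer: 60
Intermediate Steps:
S(W) = W + 2*W² (S(W) = (W² + W²) + W = 2*W² + W = W + 2*W²)
(N(S(-2), -3 + (3/T + 6/6))*10)*6 = ((-3 + (3/1 + 6/6))*10)*6 = ((-3 + (3*1 + 6*(⅙)))*10)*6 = ((-3 + (3 + 1))*10)*6 = ((-3 + 4)*10)*6 = (1*10)*6 = 10*6 = 60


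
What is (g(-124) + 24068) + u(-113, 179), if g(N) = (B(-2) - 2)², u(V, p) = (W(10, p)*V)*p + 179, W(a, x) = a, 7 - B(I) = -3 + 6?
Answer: -178019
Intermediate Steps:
B(I) = 4 (B(I) = 7 - (-3 + 6) = 7 - 1*3 = 7 - 3 = 4)
u(V, p) = 179 + 10*V*p (u(V, p) = (10*V)*p + 179 = 10*V*p + 179 = 179 + 10*V*p)
g(N) = 4 (g(N) = (4 - 2)² = 2² = 4)
(g(-124) + 24068) + u(-113, 179) = (4 + 24068) + (179 + 10*(-113)*179) = 24072 + (179 - 202270) = 24072 - 202091 = -178019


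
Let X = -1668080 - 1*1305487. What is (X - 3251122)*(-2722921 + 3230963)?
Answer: -3162403448938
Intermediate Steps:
X = -2973567 (X = -1668080 - 1305487 = -2973567)
(X - 3251122)*(-2722921 + 3230963) = (-2973567 - 3251122)*(-2722921 + 3230963) = -6224689*508042 = -3162403448938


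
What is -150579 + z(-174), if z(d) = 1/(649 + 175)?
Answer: -124077095/824 ≈ -1.5058e+5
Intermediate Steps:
z(d) = 1/824
-150579 + z(-174) = -150579 + 1/824 = -124077095/824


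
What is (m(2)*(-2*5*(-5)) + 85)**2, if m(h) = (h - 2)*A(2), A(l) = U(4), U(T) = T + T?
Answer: 7225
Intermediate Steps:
U(T) = 2*T
A(l) = 8 (A(l) = 2*4 = 8)
m(h) = -16 + 8*h (m(h) = (h - 2)*8 = (-2 + h)*8 = -16 + 8*h)
(m(2)*(-2*5*(-5)) + 85)**2 = ((-16 + 8*2)*(-2*5*(-5)) + 85)**2 = ((-16 + 16)*(-10*(-5)) + 85)**2 = (0*50 + 85)**2 = (0 + 85)**2 = 85**2 = 7225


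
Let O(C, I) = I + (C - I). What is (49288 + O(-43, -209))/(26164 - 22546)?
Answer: 245/18 ≈ 13.611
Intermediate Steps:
O(C, I) = C
(49288 + O(-43, -209))/(26164 - 22546) = (49288 - 43)/(26164 - 22546) = 49245/3618 = 49245*(1/3618) = 245/18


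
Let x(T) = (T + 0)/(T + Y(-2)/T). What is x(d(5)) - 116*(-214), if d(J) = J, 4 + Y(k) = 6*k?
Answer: 223441/9 ≈ 24827.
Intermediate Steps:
Y(k) = -4 + 6*k
x(T) = T/(T - 16/T) (x(T) = (T + 0)/(T + (-4 + 6*(-2))/T) = T/(T + (-4 - 12)/T) = T/(T - 16/T))
x(d(5)) - 116*(-214) = 5²/(-16 + 5²) - 116*(-214) = 25/(-16 + 25) + 24824 = 25/9 + 24824 = 223441/9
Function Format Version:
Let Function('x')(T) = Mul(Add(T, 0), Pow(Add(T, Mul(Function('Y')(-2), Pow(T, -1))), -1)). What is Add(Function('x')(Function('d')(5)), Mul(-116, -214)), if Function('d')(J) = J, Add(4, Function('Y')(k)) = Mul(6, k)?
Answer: Rational(223441, 9) ≈ 24827.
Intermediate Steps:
Function('Y')(k) = Add(-4, Mul(6, k))
Function('x')(T) = Mul(T, Pow(Add(T, Mul(-16, Pow(T, -1))), -1)) (Function('x')(T) = Mul(Add(T, 0), Pow(Add(T, Mul(Add(-4, Mul(6, -2)), Pow(T, -1))), -1)) = Mul(T, Pow(Add(T, Mul(Add(-4, -12), Pow(T, -1))), -1)) = Mul(T, Pow(Add(T, Mul(-16, Pow(T, -1))), -1)))
Add(Function('x')(Function('d')(5)), Mul(-116, -214)) = Add(Mul(Pow(5, 2), Pow(Add(-16, Pow(5, 2)), -1)), Mul(-116, -214)) = Add(Mul(25, Pow(Add(-16, 25), -1)), 24824) = Add(Mul(25, Pow(9, -1)), 24824) = Add(Mul(25, Rational(1, 9)), 24824) = Add(Rational(25, 9), 24824) = Rational(223441, 9)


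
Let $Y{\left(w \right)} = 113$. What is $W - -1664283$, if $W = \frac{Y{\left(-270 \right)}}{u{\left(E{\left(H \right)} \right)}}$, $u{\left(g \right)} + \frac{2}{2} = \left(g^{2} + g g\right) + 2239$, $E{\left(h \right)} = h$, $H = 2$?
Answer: $\frac{3737979731}{2246} \approx 1.6643 \cdot 10^{6}$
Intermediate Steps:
$u{\left(g \right)} = 2238 + 2 g^{2}$ ($u{\left(g \right)} = -1 + \left(\left(g^{2} + g g\right) + 2239\right) = -1 + \left(\left(g^{2} + g^{2}\right) + 2239\right) = -1 + \left(2 g^{2} + 2239\right) = -1 + \left(2239 + 2 g^{2}\right) = 2238 + 2 g^{2}$)
$W = \frac{113}{2246}$ ($W = \frac{113}{2238 + 2 \cdot 2^{2}} = \frac{113}{2238 + 2 \cdot 4} = \frac{113}{2238 + 8} = \frac{113}{2246} \approx 0.050312$)
$W - -1664283 = \frac{113}{2246} - -1664283 = \frac{113}{2246} + 1664283 = \frac{3737979731}{2246}$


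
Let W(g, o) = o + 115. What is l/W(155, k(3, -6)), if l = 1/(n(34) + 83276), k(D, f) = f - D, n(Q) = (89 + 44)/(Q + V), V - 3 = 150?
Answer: 187/1650710970 ≈ 1.1328e-7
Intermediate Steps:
V = 153 (V = 3 + 150 = 153)
n(Q) = 133/(153 + Q) (n(Q) = (89 + 44)/(Q + 153) = 133/(153 + Q))
W(g, o) = 115 + o
l = 187/15572745 (l = 1/(133/(153 + 34) + 83276) = 1/(133/187 + 83276) = 1/(15572745/187) = 187/15572745 ≈ 1.2008e-5)
l/W(155, k(3, -6)) = 187/(15572745*(115 + (-6 - 1*3))) = 187/(15572745*(115 + (-6 - 3))) = 187/(15572745*(115 - 9)) = (187/15572745)/106 = (187/15572745)*(1/106) = 187/1650710970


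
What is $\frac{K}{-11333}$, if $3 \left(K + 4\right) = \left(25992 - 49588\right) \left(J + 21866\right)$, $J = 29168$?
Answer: $\frac{1204198276}{33999} \approx 35419.0$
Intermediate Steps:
$K = - \frac{1204198276}{3}$ ($K = -4 + \frac{\left(25992 - 49588\right) \left(29168 + 21866\right)}{3} = -4 + \frac{\left(-23596\right) 51034}{3} = -4 + \frac{1}{3} \left(-1204198264\right) = -4 - \frac{1204198264}{3} = - \frac{1204198276}{3} \approx -4.014 \cdot 10^{8}$)
$\frac{K}{-11333} = - \frac{1204198276}{3 \left(-11333\right)} = \left(- \frac{1204198276}{3}\right) \left(- \frac{1}{11333}\right) = \frac{1204198276}{33999}$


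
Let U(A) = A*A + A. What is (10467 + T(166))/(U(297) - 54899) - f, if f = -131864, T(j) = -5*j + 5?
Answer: 4431563090/33607 ≈ 1.3186e+5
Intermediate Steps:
T(j) = 5 - 5*j
U(A) = A + A² (U(A) = A² + A = A + A²)
(10467 + T(166))/(U(297) - 54899) - f = (10467 + (5 - 5*166))/(297*(1 + 297) - 54899) - 1*(-131864) = (10467 + (5 - 830))/(297*298 - 54899) + 131864 = (10467 - 825)/(88506 - 54899) + 131864 = 9642/33607 + 131864 = 4431563090/33607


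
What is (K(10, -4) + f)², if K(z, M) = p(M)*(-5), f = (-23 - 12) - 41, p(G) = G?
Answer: 3136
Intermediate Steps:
f = -76 (f = -35 - 41 = -76)
K(z, M) = -5*M (K(z, M) = M*(-5) = -5*M)
(K(10, -4) + f)² = (-5*(-4) - 76)² = (20 - 76)² = (-56)² = 3136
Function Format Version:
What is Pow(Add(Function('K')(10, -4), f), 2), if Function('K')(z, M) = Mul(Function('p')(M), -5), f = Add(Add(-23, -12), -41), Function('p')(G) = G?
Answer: 3136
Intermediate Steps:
f = -76 (f = Add(-35, -41) = -76)
Function('K')(z, M) = Mul(-5, M) (Function('K')(z, M) = Mul(M, -5) = Mul(-5, M))
Pow(Add(Function('K')(10, -4), f), 2) = Pow(Add(Mul(-5, -4), -76), 2) = Pow(Add(20, -76), 2) = Pow(-56, 2) = 3136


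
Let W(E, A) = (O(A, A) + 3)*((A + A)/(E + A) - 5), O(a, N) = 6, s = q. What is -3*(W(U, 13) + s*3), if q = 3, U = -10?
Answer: -126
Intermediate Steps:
s = 3
W(E, A) = -45 + 18*A/(A + E) (W(E, A) = (6 + 3)*((A + A)/(E + A) - 5) = 9*((2*A)/(A + E) - 5) = 9*(2*A/(A + E) - 5) = 9*(-5 + 2*A/(A + E)) = -45 + 18*A/(A + E))
-3*(W(U, 13) + s*3) = -3*(9*(-5*(-10) - 3*13)/(13 - 10) + 3*3) = -3*(9*(50 - 39)/3 + 9) = -3*(9*(1/3)*11 + 9) = -3*(33 + 9) = -3*42 = -126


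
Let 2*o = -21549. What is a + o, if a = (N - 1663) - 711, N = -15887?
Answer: -58071/2 ≈ -29036.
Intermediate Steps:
o = -21549/2 (o = (½)*(-21549) = -21549/2 ≈ -10775.)
a = -18261 (a = (-15887 - 1663) - 711 = -17550 - 711 = -18261)
a + o = -18261 - 21549/2 = -58071/2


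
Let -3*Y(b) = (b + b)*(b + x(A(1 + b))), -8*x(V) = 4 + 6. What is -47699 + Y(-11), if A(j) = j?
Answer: -286733/6 ≈ -47789.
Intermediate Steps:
x(V) = -5/4 (x(V) = -(4 + 6)/8 = -⅛*10 = -5/4)
Y(b) = -2*b*(-5/4 + b)/3 (Y(b) = -(b + b)*(b - 5/4)/3 = -2*b*(-5/4 + b)/3)
-47699 + Y(-11) = -47699 + (⅙)*(-11)*(5 - 4*(-11)) = -47699 + (⅙)*(-11)*(5 + 44) = -47699 + (⅙)*(-11)*49 = -47699 - 539/6 = -286733/6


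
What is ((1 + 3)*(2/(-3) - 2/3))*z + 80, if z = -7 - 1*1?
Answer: 368/3 ≈ 122.67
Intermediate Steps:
z = -8 (z = -7 - 1 = -8)
((1 + 3)*(2/(-3) - 2/3))*z + 80 = ((1 + 3)*(2/(-3) - 2/3))*(-8) + 80 = (4*(2*(-1/3) - 2*1/3))*(-8) + 80 = (4*(-2/3 - 2/3))*(-8) + 80 = (4*(-4/3))*(-8) + 80 = -16/3*(-8) + 80 = 128/3 + 80 = 368/3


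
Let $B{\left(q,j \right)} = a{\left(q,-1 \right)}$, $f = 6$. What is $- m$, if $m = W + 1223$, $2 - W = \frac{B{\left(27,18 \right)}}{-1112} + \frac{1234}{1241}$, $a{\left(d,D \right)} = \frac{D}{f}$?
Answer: $- \frac{10134706711}{8279952} \approx -1224.0$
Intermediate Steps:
$a{\left(d,D \right)} = \frac{D}{6}$
$B{\left(q,j \right)} = - \frac{1}{6}$ ($B{\left(q,j \right)} = \frac{1}{6} \left(-1\right) = - \frac{1}{6}$)
$W = \frac{8325415}{8279952}$ ($W = 2 - \left(- \frac{1}{6 \left(-1112\right)} + \frac{1234}{1241}\right) = 2 - \left(\left(- \frac{1}{6}\right) \left(- \frac{1}{1112}\right) + 1234 \cdot \frac{1}{1241}\right) = 2 - \left(\frac{1}{6672} + \frac{1234}{1241}\right) = 2 - \frac{8234489}{8279952} = \frac{8325415}{8279952} \approx 1.0055$)
$m = \frac{10134706711}{8279952}$ ($m = \frac{8325415}{8279952} + 1223 = \frac{10134706711}{8279952} \approx 1224.0$)
$- m = \left(-1\right) \frac{10134706711}{8279952} = - \frac{10134706711}{8279952}$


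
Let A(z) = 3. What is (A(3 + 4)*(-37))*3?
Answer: -333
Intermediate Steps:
(A(3 + 4)*(-37))*3 = (3*(-37))*3 = -111*3 = -333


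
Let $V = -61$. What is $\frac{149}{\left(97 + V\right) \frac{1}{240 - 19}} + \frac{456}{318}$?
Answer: $\frac{1747973}{1908} \approx 916.13$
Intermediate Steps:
$\frac{149}{\left(97 + V\right) \frac{1}{240 - 19}} + \frac{456}{318} = \frac{149}{\left(97 - 61\right) \frac{1}{240 - 19}} + \frac{456}{318} = \frac{149}{36 \cdot \frac{1}{221}} + 456 \cdot \frac{1}{318} = \frac{149}{36 \cdot \frac{1}{221}} + \frac{76}{53} = \frac{149}{\frac{36}{221}} + \frac{76}{53} = 149 \cdot \frac{221}{36} + \frac{76}{53} = \frac{32929}{36} + \frac{76}{53} = \frac{1747973}{1908}$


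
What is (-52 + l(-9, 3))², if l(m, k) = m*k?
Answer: 6241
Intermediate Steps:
l(m, k) = k*m
(-52 + l(-9, 3))² = (-52 + 3*(-9))² = (-52 - 27)² = (-79)² = 6241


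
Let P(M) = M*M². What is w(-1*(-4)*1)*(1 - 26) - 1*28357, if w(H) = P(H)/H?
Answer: -28757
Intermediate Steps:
P(M) = M³
w(H) = H² (w(H) = H³/H = H²)
w(-1*(-4)*1)*(1 - 26) - 1*28357 = (-1*(-4)*1)²*(1 - 26) - 1*28357 = (4*1)²*(-25) - 28357 = 4²*(-25) - 28357 = 16*(-25) - 28357 = -400 - 28357 = -28757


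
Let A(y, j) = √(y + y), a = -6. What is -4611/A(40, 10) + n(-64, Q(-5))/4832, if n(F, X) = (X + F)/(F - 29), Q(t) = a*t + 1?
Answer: 11/149792 - 4611*√5/20 ≈ -515.53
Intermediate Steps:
A(y, j) = √2*√y (A(y, j) = √(2*y) = √2*√y)
Q(t) = 1 - 6*t (Q(t) = -6*t + 1 = 1 - 6*t)
n(F, X) = (F + X)/(-29 + F)
-4611/A(40, 10) + n(-64, Q(-5))/4832 = -4611*√5/20 + ((-64 + (1 - 6*(-5)))/(-29 - 64))/4832 = -4611*√5/20 + ((-64 + (1 + 30))/(-93))*(1/4832) = -4611*√5/20 - (-64 + 31)/93*(1/4832) = -4611*√5/20 - 1/93*(-33)*(1/4832) = -4611*√5/20 + (11/31)*(1/4832) = -4611*√5/20 + 11/149792 = 11/149792 - 4611*√5/20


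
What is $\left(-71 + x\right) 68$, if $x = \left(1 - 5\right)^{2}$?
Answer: $-3740$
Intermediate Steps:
$x = 16$ ($x = \left(-4\right)^{2} = 16$)
$\left(-71 + x\right) 68 = \left(-71 + 16\right) 68 = \left(-55\right) 68 = -3740$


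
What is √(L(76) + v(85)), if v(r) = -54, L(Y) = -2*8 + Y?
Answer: √6 ≈ 2.4495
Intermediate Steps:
L(Y) = -16 + Y
√(L(76) + v(85)) = √((-16 + 76) - 54) = √(60 - 54) = √6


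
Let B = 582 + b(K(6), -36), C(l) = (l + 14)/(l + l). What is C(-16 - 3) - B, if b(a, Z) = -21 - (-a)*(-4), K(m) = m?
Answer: -20401/38 ≈ -536.87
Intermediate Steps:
C(l) = (14 + l)/(2*l) (C(l) = (14 + l)/((2*l)) = (14 + l)*(1/(2*l)) = (14 + l)/(2*l))
b(a, Z) = -21 - 4*a
B = 537 (B = 582 + (-21 - 4*6) = 582 + (-21 - 24) = 582 - 45 = 537)
C(-16 - 3) - B = (14 + (-16 - 3))/(2*(-16 - 3)) - 1*537 = (1/2)*(14 - 19)/(-19) - 537 = (1/2)*(-1/19)*(-5) - 537 = 5/38 - 537 = -20401/38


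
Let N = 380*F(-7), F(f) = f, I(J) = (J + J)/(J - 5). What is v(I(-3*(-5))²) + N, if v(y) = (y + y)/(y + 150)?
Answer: -140974/53 ≈ -2659.9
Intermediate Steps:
I(J) = 2*J/(-5 + J) (I(J) = (2*J)/(-5 + J) = 2*J/(-5 + J))
v(y) = 2*y/(150 + y) (v(y) = (2*y)/(150 + y) = 2*y/(150 + y))
N = -2660 (N = 380*(-7) = -2660)
v(I(-3*(-5))²) + N = 2*(2*(-3*(-5))/(-5 - 3*(-5)))²/(150 + (2*(-3*(-5))/(-5 - 3*(-5)))²) - 2660 = 2*(2*15/(-5 + 15))²/(150 + (2*15/(-5 + 15))²) - 2660 = 2*(2*15/10)²/(150 + (2*15/10)²) - 2660 = 2*(2*15*(⅒))²/(150 + (2*15*(⅒))²) - 2660 = 2*3²/(150 + 3²) - 2660 = 2*9/(150 + 9) - 2660 = 2*9/159 - 2660 = 2*9*(1/159) - 2660 = 6/53 - 2660 = -140974/53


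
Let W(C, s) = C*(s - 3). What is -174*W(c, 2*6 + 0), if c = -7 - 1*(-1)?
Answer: 9396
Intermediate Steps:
c = -6 (c = -7 + 1 = -6)
W(C, s) = C*(-3 + s)
-174*W(c, 2*6 + 0) = -(-1044)*(-3 + (2*6 + 0)) = -(-1044)*(-3 + (12 + 0)) = -(-1044)*(-3 + 12) = -(-1044)*9 = -174*(-54) = 9396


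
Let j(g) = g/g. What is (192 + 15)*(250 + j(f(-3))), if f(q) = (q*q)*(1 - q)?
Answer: 51957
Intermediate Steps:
f(q) = q²*(1 - q)
j(g) = 1
(192 + 15)*(250 + j(f(-3))) = (192 + 15)*(250 + 1) = 207*251 = 51957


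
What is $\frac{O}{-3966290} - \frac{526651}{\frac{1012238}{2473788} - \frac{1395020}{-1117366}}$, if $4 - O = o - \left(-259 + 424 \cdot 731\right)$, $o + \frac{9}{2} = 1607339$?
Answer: $- \frac{2886920775835954584584013}{9086818106190069860} \approx -3.177 \cdot 10^{5}$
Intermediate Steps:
$o = \frac{3214669}{2}$ ($o = - \frac{9}{2} + 1607339 = \frac{3214669}{2} \approx 1.6073 \cdot 10^{6}$)
$O = - \frac{2595291}{2}$ ($O = 4 - \left(\frac{3214669}{2} - \left(-259 + 424 \cdot 731\right)\right) = 4 - \left(\frac{3214669}{2} - \left(-259 + 309944\right)\right) = 4 - \left(\frac{3214669}{2} - 309685\right) = 4 - \frac{2595299}{2} = - \frac{2595291}{2} \approx -1.2976 \cdot 10^{6}$)
$\frac{O}{-3966290} - \frac{526651}{\frac{1012238}{2473788} - \frac{1395020}{-1117366}} = - \frac{2595291}{2 \left(-3966290\right)} - \frac{526651}{\frac{1012238}{2473788} - \frac{1395020}{-1117366}} = \left(- \frac{2595291}{2}\right) \left(- \frac{1}{3966290}\right) - \frac{526651}{1012238 \cdot \frac{1}{2473788} - - \frac{697510}{558683}} = \frac{2595291}{7932580} - \frac{526651}{\frac{506119}{1236894} + \frac{697510}{558683}} = \frac{2595291}{7932580} - \frac{526651}{\frac{1145506015217}{691031650602}} = \frac{2595291}{7932580} - \frac{363932509821193902}{1145506015217} = - \frac{2886920775835954584584013}{9086818106190069860}$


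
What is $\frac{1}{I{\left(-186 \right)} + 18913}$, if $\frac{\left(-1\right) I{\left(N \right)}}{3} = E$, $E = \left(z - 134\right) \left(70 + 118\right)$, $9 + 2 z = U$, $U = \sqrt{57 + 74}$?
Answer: $\frac{97027}{9403821085} + \frac{282 \sqrt{131}}{9403821085} \approx 1.0661 \cdot 10^{-5}$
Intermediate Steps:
$U = \sqrt{131} \approx 11.446$
$z = - \frac{9}{2} + \frac{\sqrt{131}}{2} \approx 1.2228$
$E = -26038 + 94 \sqrt{131}$ ($E = \left(\left(- \frac{9}{2} + \frac{\sqrt{131}}{2}\right) - 134\right) \left(70 + 118\right) = \left(- \frac{277}{2} + \frac{\sqrt{131}}{2}\right) 188 = -26038 + 94 \sqrt{131} \approx -24962.0$)
$I{\left(N \right)} = 78114 - 282 \sqrt{131}$ ($I{\left(N \right)} = - 3 \left(-26038 + 94 \sqrt{131}\right) = 78114 - 282 \sqrt{131}$)
$\frac{1}{I{\left(-186 \right)} + 18913} = \frac{1}{\left(78114 - 282 \sqrt{131}\right) + 18913} = \frac{1}{97027 - 282 \sqrt{131}}$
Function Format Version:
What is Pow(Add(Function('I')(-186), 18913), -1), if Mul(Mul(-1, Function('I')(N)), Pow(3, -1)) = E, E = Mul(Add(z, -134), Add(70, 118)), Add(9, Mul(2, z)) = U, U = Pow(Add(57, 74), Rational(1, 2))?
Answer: Add(Rational(97027, 9403821085), Mul(Rational(282, 9403821085), Pow(131, Rational(1, 2)))) ≈ 1.0661e-5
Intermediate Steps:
U = Pow(131, Rational(1, 2)) ≈ 11.446
z = Add(Rational(-9, 2), Mul(Rational(1, 2), Pow(131, Rational(1, 2)))) ≈ 1.2228
E = Add(-26038, Mul(94, Pow(131, Rational(1, 2)))) (E = Mul(Add(Add(Rational(-9, 2), Mul(Rational(1, 2), Pow(131, Rational(1, 2)))), -134), Add(70, 118)) = Mul(Add(Rational(-277, 2), Mul(Rational(1, 2), Pow(131, Rational(1, 2)))), 188) = Add(-26038, Mul(94, Pow(131, Rational(1, 2)))) ≈ -24962.)
Function('I')(N) = Add(78114, Mul(-282, Pow(131, Rational(1, 2)))) (Function('I')(N) = Mul(-3, Add(-26038, Mul(94, Pow(131, Rational(1, 2))))) = Add(78114, Mul(-282, Pow(131, Rational(1, 2)))))
Pow(Add(Function('I')(-186), 18913), -1) = Pow(Add(Add(78114, Mul(-282, Pow(131, Rational(1, 2)))), 18913), -1) = Pow(Add(97027, Mul(-282, Pow(131, Rational(1, 2)))), -1)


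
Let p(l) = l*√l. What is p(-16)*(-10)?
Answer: 640*I ≈ 640.0*I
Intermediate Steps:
p(l) = l^(3/2)
p(-16)*(-10) = (-16)^(3/2)*(-10) = -64*I*(-10) = 640*I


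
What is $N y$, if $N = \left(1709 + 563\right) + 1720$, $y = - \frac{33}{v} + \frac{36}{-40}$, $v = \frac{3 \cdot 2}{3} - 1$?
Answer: $- \frac{676644}{5} \approx -1.3533 \cdot 10^{5}$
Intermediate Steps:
$v = 1$ ($v = \frac{1}{3} \cdot 6 - 1 = 2 - 1 = 1$)
$y = - \frac{339}{10}$ ($y = - \frac{33}{1} + \frac{36}{-40} = \left(-33\right) 1 + 36 \left(- \frac{1}{40}\right) = -33 - \frac{9}{10} = - \frac{339}{10} \approx -33.9$)
$N = 3992$ ($N = 2272 + 1720 = 3992$)
$N y = 3992 \left(- \frac{339}{10}\right) = - \frac{676644}{5}$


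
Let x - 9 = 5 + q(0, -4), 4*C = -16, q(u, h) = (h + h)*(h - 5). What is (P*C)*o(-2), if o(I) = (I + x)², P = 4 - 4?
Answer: 0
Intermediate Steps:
q(u, h) = 2*h*(-5 + h) (q(u, h) = (2*h)*(-5 + h) = 2*h*(-5 + h))
C = -4 (C = (¼)*(-16) = -4)
P = 0
x = 86 (x = 9 + (5 + 2*(-4)*(-5 - 4)) = 9 + (5 + 2*(-4)*(-9)) = 9 + (5 + 72) = 9 + 77 = 86)
o(I) = (86 + I)² (o(I) = (I + 86)² = (86 + I)²)
(P*C)*o(-2) = (0*(-4))*(86 - 2)² = 0*84² = 0*7056 = 0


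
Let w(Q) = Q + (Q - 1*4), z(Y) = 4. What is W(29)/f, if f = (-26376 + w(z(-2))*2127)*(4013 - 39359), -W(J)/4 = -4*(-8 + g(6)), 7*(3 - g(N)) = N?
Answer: -82/552617037 ≈ -1.4838e-7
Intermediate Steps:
w(Q) = -4 + 2*Q (w(Q) = Q + (Q - 4) = Q + (-4 + Q) = -4 + 2*Q)
g(N) = 3 - N/7
W(J) = -656/7 (W(J) = -(-16)*(-8 + (3 - ⅐*6)) = -(-16)*(-8 + (3 - 6/7)) = -(-16)*(-8 + 15/7) = -(-16)*(-41)/7 = -4*164/7 = -656/7)
f = 631562328 (f = (-26376 + (-4 + 2*4)*2127)*(4013 - 39359) = (-26376 + (-4 + 8)*2127)*(-35346) = (-26376 + 4*2127)*(-35346) = (-26376 + 8508)*(-35346) = -17868*(-35346) = 631562328)
W(29)/f = -656/7/631562328 = -656/7*1/631562328 = -82/552617037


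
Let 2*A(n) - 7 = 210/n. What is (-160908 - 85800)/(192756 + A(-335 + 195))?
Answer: -986832/771035 ≈ -1.2799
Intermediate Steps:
A(n) = 7/2 + 105/n (A(n) = 7/2 + (210/n)/2 = 7/2 + 105/n)
(-160908 - 85800)/(192756 + A(-335 + 195)) = (-160908 - 85800)/(192756 + (7/2 + 105/(-335 + 195))) = -246708/(192756 + (7/2 + 105/(-140))) = -246708/(192756 + (7/2 + 105*(-1/140))) = -246708/(192756 + (7/2 - ¾)) = -246708/(192756 + 11/4) = -246708/771035/4 = -246708*4/771035 = -986832/771035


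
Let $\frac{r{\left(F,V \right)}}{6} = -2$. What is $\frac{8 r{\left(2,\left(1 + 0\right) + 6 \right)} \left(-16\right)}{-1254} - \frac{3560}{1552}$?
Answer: $- \frac{142669}{40546} \approx -3.5187$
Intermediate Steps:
$r{\left(F,V \right)} = -12$ ($r{\left(F,V \right)} = 6 \left(-2\right) = -12$)
$\frac{8 r{\left(2,\left(1 + 0\right) + 6 \right)} \left(-16\right)}{-1254} - \frac{3560}{1552} = \frac{8 \left(-12\right) \left(-16\right)}{-1254} - \frac{3560}{1552} = \left(-96\right) \left(-16\right) \left(- \frac{1}{1254}\right) - \frac{445}{194} = 1536 \left(- \frac{1}{1254}\right) - \frac{445}{194} = - \frac{256}{209} - \frac{445}{194} = - \frac{142669}{40546}$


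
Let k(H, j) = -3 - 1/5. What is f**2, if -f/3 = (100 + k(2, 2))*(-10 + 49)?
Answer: 3206730384/25 ≈ 1.2827e+8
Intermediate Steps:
k(H, j) = -16/5 (k(H, j) = -3 - 1/5 = -16/5)
f = -56628/5 (f = -3*(100 - 16/5)*(-10 + 49) = -1452*39/5 = -3*18876/5 = -56628/5 ≈ -11326.)
f**2 = (-56628/5)**2 = 3206730384/25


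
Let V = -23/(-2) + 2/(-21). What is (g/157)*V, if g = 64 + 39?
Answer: 49337/6594 ≈ 7.4821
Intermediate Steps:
g = 103
V = 479/42 (V = -23*(-1/2) + 2*(-1/21) = 23/2 - 2/21 = 479/42 ≈ 11.405)
(g/157)*V = (103/157)*(479/42) = 49337/6594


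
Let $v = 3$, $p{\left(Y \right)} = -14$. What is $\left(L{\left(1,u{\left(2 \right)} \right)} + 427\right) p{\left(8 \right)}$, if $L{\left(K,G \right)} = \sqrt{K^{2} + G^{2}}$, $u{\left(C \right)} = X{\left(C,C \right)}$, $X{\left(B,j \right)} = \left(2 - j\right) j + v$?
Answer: $-5978 - 14 \sqrt{10} \approx -6022.3$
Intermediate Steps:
$X{\left(B,j \right)} = 3 + j \left(2 - j\right)$ ($X{\left(B,j \right)} = \left(2 - j\right) j + 3 = j \left(2 - j\right) + 3 = 3 + j \left(2 - j\right)$)
$u{\left(C \right)} = 3 - C^{2} + 2 C$
$L{\left(K,G \right)} = \sqrt{G^{2} + K^{2}}$
$\left(L{\left(1,u{\left(2 \right)} \right)} + 427\right) p{\left(8 \right)} = \left(\sqrt{\left(3 - 2^{2} + 2 \cdot 2\right)^{2} + 1^{2}} + 427\right) \left(-14\right) = \left(\sqrt{\left(3 - 4 + 4\right)^{2} + 1} + 427\right) \left(-14\right) = \left(\sqrt{3^{2} + 1} + 427\right) \left(-14\right) = \left(\sqrt{9 + 1} + 427\right) \left(-14\right) = \left(\sqrt{10} + 427\right) \left(-14\right) = \left(427 + \sqrt{10}\right) \left(-14\right) = -5978 - 14 \sqrt{10}$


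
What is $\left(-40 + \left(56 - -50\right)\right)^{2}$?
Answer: $4356$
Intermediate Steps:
$\left(-40 + \left(56 - -50\right)\right)^{2} = \left(-40 + \left(56 + 50\right)\right)^{2} = \left(-40 + 106\right)^{2} = 66^{2} = 4356$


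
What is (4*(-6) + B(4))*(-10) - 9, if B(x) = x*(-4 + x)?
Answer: 231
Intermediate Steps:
(4*(-6) + B(4))*(-10) - 9 = (4*(-6) + 4*(-4 + 4))*(-10) - 9 = (-24 + 4*0)*(-10) - 9 = (-24 + 0)*(-10) - 9 = -24*(-10) - 9 = 240 - 9 = 231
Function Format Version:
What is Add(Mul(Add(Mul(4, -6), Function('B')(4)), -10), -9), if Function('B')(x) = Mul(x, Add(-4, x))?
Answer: 231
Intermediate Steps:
Add(Mul(Add(Mul(4, -6), Function('B')(4)), -10), -9) = Add(Mul(Add(Mul(4, -6), Mul(4, Add(-4, 4))), -10), -9) = Add(Mul(Add(-24, Mul(4, 0)), -10), -9) = Add(Mul(Add(-24, 0), -10), -9) = Add(Mul(-24, -10), -9) = Add(240, -9) = 231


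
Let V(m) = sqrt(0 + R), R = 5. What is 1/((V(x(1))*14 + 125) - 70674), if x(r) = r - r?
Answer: -70549/4977160421 - 14*sqrt(5)/4977160421 ≈ -1.4181e-5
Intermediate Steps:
x(r) = 0
V(m) = sqrt(5) (V(m) = sqrt(0 + 5) = sqrt(5))
1/((V(x(1))*14 + 125) - 70674) = 1/((sqrt(5)*14 + 125) - 70674) = 1/((14*sqrt(5) + 125) - 70674) = 1/((125 + 14*sqrt(5)) - 70674) = 1/(-70549 + 14*sqrt(5))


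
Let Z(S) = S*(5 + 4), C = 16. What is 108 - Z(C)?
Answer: -36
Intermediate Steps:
Z(S) = 9*S (Z(S) = S*9 = 9*S)
108 - Z(C) = 108 - 9*16 = 108 - 1*144 = 108 - 144 = -36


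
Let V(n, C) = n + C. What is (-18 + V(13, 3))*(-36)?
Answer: 72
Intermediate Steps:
V(n, C) = C + n
(-18 + V(13, 3))*(-36) = (-18 + (3 + 13))*(-36) = (-18 + 16)*(-36) = -2*(-36) = 72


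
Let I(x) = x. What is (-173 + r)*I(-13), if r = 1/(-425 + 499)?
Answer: 166413/74 ≈ 2248.8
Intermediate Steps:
r = 1/74 ≈ 0.013514
(-173 + r)*I(-13) = (-173 + 1/74)*(-13) = -12801/74*(-13) = 166413/74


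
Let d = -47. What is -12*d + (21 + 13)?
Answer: 598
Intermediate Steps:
-12*d + (21 + 13) = -12*(-47) + (21 + 13) = 564 + 34 = 598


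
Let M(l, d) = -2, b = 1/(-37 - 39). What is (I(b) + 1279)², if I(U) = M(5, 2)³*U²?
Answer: 852735892969/521284 ≈ 1.6358e+6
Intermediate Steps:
b = -1/76 (b = 1/(-76) = -1/76 ≈ -0.013158)
I(U) = -8*U² (I(U) = (-2)³*U² = -8*U²)
(I(b) + 1279)² = (-8*(-1/76)² + 1279)² = (-8*1/5776 + 1279)² = (-1/722 + 1279)² = (923437/722)² = 852735892969/521284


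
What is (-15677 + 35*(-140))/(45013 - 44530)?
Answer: -6859/161 ≈ -42.602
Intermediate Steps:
(-15677 + 35*(-140))/(45013 - 44530) = (-15677 - 4900)/483 = -20577*1/483 = -6859/161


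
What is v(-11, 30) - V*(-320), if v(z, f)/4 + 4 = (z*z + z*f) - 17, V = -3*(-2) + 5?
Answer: 2600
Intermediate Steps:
V = 11 (V = 6 + 5 = 11)
v(z, f) = -84 + 4*z² + 4*f*z (v(z, f) = -16 + 4*((z*z + z*f) - 17) = -16 + 4*((z² + f*z) - 17) = -16 + 4*(-17 + z² + f*z) = -16 + (-68 + 4*z² + 4*f*z) = -84 + 4*z² + 4*f*z)
v(-11, 30) - V*(-320) = (-84 + 4*(-11)² + 4*30*(-11)) - 11*(-320) = (-84 + 4*121 - 1320) - 1*(-3520) = (-84 + 484 - 1320) + 3520 = -920 + 3520 = 2600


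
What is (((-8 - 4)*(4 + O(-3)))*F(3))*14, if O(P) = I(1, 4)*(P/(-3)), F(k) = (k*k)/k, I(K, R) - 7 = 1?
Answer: -6048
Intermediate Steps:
I(K, R) = 8 (I(K, R) = 7 + 1 = 8)
F(k) = k (F(k) = k**2/k = k)
O(P) = -8*P/3 (O(P) = 8*(P/(-3)) = 8*(P*(-1/3)) = 8*(-P/3) = -8*P/3)
(((-8 - 4)*(4 + O(-3)))*F(3))*14 = (((-8 - 4)*(4 - 8/3*(-3)))*3)*14 = (-12*(4 + 8)*3)*14 = (-12*12*3)*14 = -144*3*14 = -432*14 = -6048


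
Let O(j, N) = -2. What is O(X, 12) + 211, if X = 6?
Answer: 209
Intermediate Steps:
O(X, 12) + 211 = -2 + 211 = 209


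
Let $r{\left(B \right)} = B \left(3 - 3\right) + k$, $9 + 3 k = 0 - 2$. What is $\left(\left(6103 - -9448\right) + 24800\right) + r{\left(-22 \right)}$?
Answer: $\frac{121042}{3} \approx 40347.0$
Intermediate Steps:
$k = - \frac{11}{3}$ ($k = -3 + \frac{0 - 2}{3} = -3 + \frac{1}{3} \left(-2\right) = -3 - \frac{2}{3} = - \frac{11}{3} \approx -3.6667$)
$r{\left(B \right)} = - \frac{11}{3}$ ($r{\left(B \right)} = B \left(3 - 3\right) - \frac{11}{3} = B 0 - \frac{11}{3} = 0 - \frac{11}{3} = - \frac{11}{3}$)
$\left(\left(6103 - -9448\right) + 24800\right) + r{\left(-22 \right)} = \left(\left(6103 - -9448\right) + 24800\right) - \frac{11}{3} = \left(\left(6103 + 9448\right) + 24800\right) - \frac{11}{3} = \left(15551 + 24800\right) - \frac{11}{3} = 40351 - \frac{11}{3} = \frac{121042}{3}$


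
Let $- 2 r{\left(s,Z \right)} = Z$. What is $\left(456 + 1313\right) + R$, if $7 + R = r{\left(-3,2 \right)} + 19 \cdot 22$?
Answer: $2179$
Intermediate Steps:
$r{\left(s,Z \right)} = - \frac{Z}{2}$
$R = 410$ ($R = -7 + \left(\left(- \frac{1}{2}\right) 2 + 19 \cdot 22\right) = -7 + \left(-1 + 418\right) = -7 + 417 = 410$)
$\left(456 + 1313\right) + R = \left(456 + 1313\right) + 410 = 1769 + 410 = 2179$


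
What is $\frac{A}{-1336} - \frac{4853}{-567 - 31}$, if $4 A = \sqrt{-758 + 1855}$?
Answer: $\frac{211}{26} - \frac{\sqrt{1097}}{5344} \approx 8.1092$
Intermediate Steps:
$A = \frac{\sqrt{1097}}{4}$ ($A = \frac{\sqrt{-758 + 1855}}{4} = \frac{\sqrt{1097}}{4} \approx 8.2802$)
$\frac{A}{-1336} - \frac{4853}{-567 - 31} = \frac{\frac{1}{4} \sqrt{1097}}{-1336} - \frac{4853}{-567 - 31} = \frac{\sqrt{1097}}{4} \left(- \frac{1}{1336}\right) - \frac{4853}{-567 - 31} = - \frac{\sqrt{1097}}{5344} - \frac{4853}{-598} = - \frac{\sqrt{1097}}{5344} - - \frac{211}{26} = - \frac{\sqrt{1097}}{5344} + \frac{211}{26} = \frac{211}{26} - \frac{\sqrt{1097}}{5344}$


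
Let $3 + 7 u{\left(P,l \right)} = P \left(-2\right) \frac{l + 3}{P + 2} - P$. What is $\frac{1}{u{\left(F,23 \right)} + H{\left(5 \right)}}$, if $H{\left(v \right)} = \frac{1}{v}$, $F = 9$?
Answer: $- \frac{385}{2923} \approx -0.13171$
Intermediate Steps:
$u{\left(P,l \right)} = - \frac{3}{7} - \frac{P}{7} - \frac{2 P \left(3 + l\right)}{7 \left(2 + P\right)}$ ($u{\left(P,l \right)} = - \frac{3}{7} + \frac{P \left(-2\right) \frac{l + 3}{P + 2} - P}{7} = - \frac{3}{7} + \frac{- 2 P \frac{3 + l}{2 + P} - P}{7} = - \frac{3}{7} + \frac{- \frac{2 P \left(3 + l\right)}{2 + P} - P}{7} = - \frac{3}{7} + \frac{- P - \frac{2 P \left(3 + l\right)}{2 + P}}{7} = - \frac{3}{7} - \left(\frac{P}{7} + \frac{2 P \left(3 + l\right)}{7 \left(2 + P\right)}\right) = - \frac{3}{7} - \frac{P}{7} - \frac{2 P \left(3 + l\right)}{7 \left(2 + P\right)}$)
$\frac{1}{u{\left(F,23 \right)} + H{\left(5 \right)}} = \frac{1}{\frac{-6 - 9^{2} - 99 - 18 \cdot 23}{7 \left(2 + 9\right)} + \frac{1}{5}} = \frac{1}{\frac{-6 - 81 - 99 - 414}{7 \cdot 11} + \frac{1}{5}} = \frac{1}{\frac{1}{7} \cdot \frac{1}{11} \left(-6 - 81 - 99 - 414\right) + \frac{1}{5}} = \frac{1}{\frac{1}{7} \cdot \frac{1}{11} \left(-600\right) + \frac{1}{5}} = \frac{1}{- \frac{600}{77} + \frac{1}{5}} = \frac{1}{- \frac{2923}{385}} = - \frac{385}{2923}$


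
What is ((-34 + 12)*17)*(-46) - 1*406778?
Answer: -389574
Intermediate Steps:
((-34 + 12)*17)*(-46) - 1*406778 = -22*17*(-46) - 406778 = -374*(-46) - 406778 = 17204 - 406778 = -389574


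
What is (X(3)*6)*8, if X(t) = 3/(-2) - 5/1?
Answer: -312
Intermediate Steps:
X(t) = -13/2 (X(t) = 3*(-1/2) - 5*1 = -3/2 - 5 = -13/2)
(X(3)*6)*8 = -13/2*6*8 = -39*8 = -312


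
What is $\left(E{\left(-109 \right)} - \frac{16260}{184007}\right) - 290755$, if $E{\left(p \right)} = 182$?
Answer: $- \frac{53467482271}{184007} \approx -2.9057 \cdot 10^{5}$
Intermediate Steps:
$\left(E{\left(-109 \right)} - \frac{16260}{184007}\right) - 290755 = \left(182 - \frac{16260}{184007}\right) - 290755 = \frac{33473014}{184007} - 290755 = - \frac{53467482271}{184007}$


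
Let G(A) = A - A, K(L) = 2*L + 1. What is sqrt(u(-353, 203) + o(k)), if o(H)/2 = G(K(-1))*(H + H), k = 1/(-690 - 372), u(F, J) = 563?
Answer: sqrt(563) ≈ 23.728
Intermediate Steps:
K(L) = 1 + 2*L
k = -1/1062 (k = 1/(-1062) = -1/1062 ≈ -0.00094162)
G(A) = 0
o(H) = 0 (o(H) = 2*(0*(H + H)) = 2*(0*(2*H)) = 2*0 = 0)
sqrt(u(-353, 203) + o(k)) = sqrt(563 + 0) = sqrt(563)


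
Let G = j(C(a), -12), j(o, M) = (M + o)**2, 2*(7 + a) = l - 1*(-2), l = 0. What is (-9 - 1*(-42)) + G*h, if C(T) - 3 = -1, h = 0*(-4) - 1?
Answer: -67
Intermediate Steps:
a = -6 (a = -7 + (0 - 1*(-2))/2 = -7 + (0 + 2)/2 = -7 + (1/2)*2 = -7 + 1 = -6)
h = -1 (h = 0 - 1 = -1)
C(T) = 2 (C(T) = 3 - 1 = 2)
G = 100 (G = (-12 + 2)**2 = (-10)**2 = 100)
(-9 - 1*(-42)) + G*h = (-9 - 1*(-42)) + 100*(-1) = (-9 + 42) - 100 = 33 - 100 = -67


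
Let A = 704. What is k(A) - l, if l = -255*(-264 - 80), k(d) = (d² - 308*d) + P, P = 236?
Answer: 191300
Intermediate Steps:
k(d) = 236 + d² - 308*d (k(d) = (d² - 308*d) + 236 = 236 + d² - 308*d)
l = 87720 (l = -255*(-344) = 87720)
k(A) - l = (236 + 704² - 308*704) - 1*87720 = (236 + 495616 - 216832) - 87720 = 279020 - 87720 = 191300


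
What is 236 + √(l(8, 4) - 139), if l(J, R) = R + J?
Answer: 236 + I*√127 ≈ 236.0 + 11.269*I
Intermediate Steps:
l(J, R) = J + R
236 + √(l(8, 4) - 139) = 236 + √((8 + 4) - 139) = 236 + √(12 - 139) = 236 + √(-127) = 236 + I*√127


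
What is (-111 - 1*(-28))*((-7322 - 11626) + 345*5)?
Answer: 1429509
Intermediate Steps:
(-111 - 1*(-28))*((-7322 - 11626) + 345*5) = (-111 + 28)*(-18948 + 1725) = -83*(-17223) = 1429509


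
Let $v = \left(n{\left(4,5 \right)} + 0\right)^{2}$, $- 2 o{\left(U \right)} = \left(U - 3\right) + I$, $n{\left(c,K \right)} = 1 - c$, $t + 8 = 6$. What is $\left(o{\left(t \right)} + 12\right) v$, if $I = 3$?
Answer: $117$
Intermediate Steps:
$t = -2$ ($t = -8 + 6 = -2$)
$o{\left(U \right)} = - \frac{U}{2}$ ($o{\left(U \right)} = - \frac{\left(U - 3\right) + 3}{2} = - \frac{\left(-3 + U\right) + 3}{2} = - \frac{U}{2}$)
$v = 9$ ($v = \left(\left(1 - 4\right) + 0\right)^{2} = \left(-3 + 0\right)^{2} = \left(-3\right)^{2} = 9$)
$\left(o{\left(t \right)} + 12\right) v = \left(\left(- \frac{1}{2}\right) \left(-2\right) + 12\right) 9 = \left(1 + 12\right) 9 = 13 \cdot 9 = 117$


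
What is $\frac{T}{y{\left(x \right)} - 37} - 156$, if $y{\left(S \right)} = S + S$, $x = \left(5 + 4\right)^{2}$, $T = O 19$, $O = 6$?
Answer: $- \frac{19386}{125} \approx -155.09$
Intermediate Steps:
$T = 114$ ($T = 6 \cdot 19 = 114$)
$x = 81$ ($x = 9^{2} = 81$)
$y{\left(S \right)} = 2 S$
$\frac{T}{y{\left(x \right)} - 37} - 156 = \frac{1}{2 \cdot 81 - 37} \cdot 114 - 156 = \frac{1}{162 - 37} \cdot 114 - 156 = \frac{1}{125} \cdot 114 - 156 = \frac{114}{125} - 156 = - \frac{19386}{125}$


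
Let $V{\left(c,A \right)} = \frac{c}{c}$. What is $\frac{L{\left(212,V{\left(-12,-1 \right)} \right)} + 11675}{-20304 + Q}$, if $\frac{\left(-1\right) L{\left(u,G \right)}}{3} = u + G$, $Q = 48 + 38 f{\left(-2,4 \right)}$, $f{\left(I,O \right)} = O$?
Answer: $- \frac{2759}{5026} \approx -0.54895$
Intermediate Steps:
$V{\left(c,A \right)} = 1$
$Q = 200$ ($Q = 48 + 38 \cdot 4 = 48 + 152 = 200$)
$L{\left(u,G \right)} = - 3 G - 3 u$ ($L{\left(u,G \right)} = - 3 \left(u + G\right) = - 3 \left(G + u\right) = - 3 G - 3 u$)
$\frac{L{\left(212,V{\left(-12,-1 \right)} \right)} + 11675}{-20304 + Q} = \frac{\left(\left(-3\right) 1 - 636\right) + 11675}{-20304 + 200} = \frac{\left(-3 - 636\right) + 11675}{-20104} = \left(-639 + 11675\right) \left(- \frac{1}{20104}\right) = 11036 \left(- \frac{1}{20104}\right) = - \frac{2759}{5026}$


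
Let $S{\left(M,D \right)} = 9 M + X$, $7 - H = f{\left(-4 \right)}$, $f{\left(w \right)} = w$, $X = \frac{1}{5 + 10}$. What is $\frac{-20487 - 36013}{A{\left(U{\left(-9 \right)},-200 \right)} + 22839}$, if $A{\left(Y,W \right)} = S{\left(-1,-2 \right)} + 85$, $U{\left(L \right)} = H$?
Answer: $- \frac{423750}{171863} \approx -2.4656$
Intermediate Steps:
$X = \frac{1}{15} \approx 0.066667$
$H = 11$ ($H = 7 - -4 = 7 + 4 = 11$)
$U{\left(L \right)} = 11$
$S{\left(M,D \right)} = \frac{1}{15} + 9 M$ ($S{\left(M,D \right)} = 9 M + \frac{1}{15} = \frac{1}{15} + 9 M$)
$A{\left(Y,W \right)} = \frac{1141}{15}$ ($A{\left(Y,W \right)} = \left(\frac{1}{15} + 9 \left(-1\right)\right) + 85 = \left(\frac{1}{15} - 9\right) + 85 = - \frac{134}{15} + 85 = \frac{1141}{15}$)
$\frac{-20487 - 36013}{A{\left(U{\left(-9 \right)},-200 \right)} + 22839} = \frac{-20487 - 36013}{\frac{1141}{15} + 22839} = - \frac{56500}{\frac{343726}{15}} = \left(-56500\right) \frac{15}{343726} = - \frac{423750}{171863}$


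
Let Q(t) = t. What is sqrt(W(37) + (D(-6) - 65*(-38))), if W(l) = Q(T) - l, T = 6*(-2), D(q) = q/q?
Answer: sqrt(2422) ≈ 49.214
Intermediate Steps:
D(q) = 1
T = -12
W(l) = -12 - l
sqrt(W(37) + (D(-6) - 65*(-38))) = sqrt((-12 - 1*37) + (1 - 65*(-38))) = sqrt((-12 - 37) + (1 + 2470)) = sqrt(-49 + 2471) = sqrt(2422)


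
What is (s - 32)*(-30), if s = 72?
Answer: -1200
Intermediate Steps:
(s - 32)*(-30) = (72 - 32)*(-30) = 40*(-30) = -1200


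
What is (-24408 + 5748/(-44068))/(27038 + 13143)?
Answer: -561387/924163 ≈ -0.60745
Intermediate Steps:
(-24408 + 5748/(-44068))/(27038 + 13143) = (-24408 + 5748*(-1/44068))/40181 = (-24408 - 3/23)*(1/40181) = -561387/23*1/40181 = -561387/924163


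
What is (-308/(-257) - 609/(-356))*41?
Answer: 10912601/91492 ≈ 119.27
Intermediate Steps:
(-308/(-257) - 609/(-356))*41 = (-308*(-1/257) - 609*(-1/356))*41 = (308/257 + 609/356)*41 = (266161/91492)*41 = 10912601/91492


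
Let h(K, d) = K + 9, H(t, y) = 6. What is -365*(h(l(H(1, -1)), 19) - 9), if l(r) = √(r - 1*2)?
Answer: -730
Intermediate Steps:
l(r) = √(-2 + r) (l(r) = √(r - 2) = √(-2 + r))
h(K, d) = 9 + K
-365*(h(l(H(1, -1)), 19) - 9) = -365*((9 + √(-2 + 6)) - 9) = -365*((9 + √4) - 9) = -365*((9 + 2) - 9) = -365*(11 - 9) = -365*2 = -730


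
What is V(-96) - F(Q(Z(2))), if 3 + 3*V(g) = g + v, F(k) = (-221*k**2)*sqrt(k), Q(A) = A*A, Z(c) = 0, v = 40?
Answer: -59/3 ≈ -19.667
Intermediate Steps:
Q(A) = A**2
F(k) = -221*k**(5/2)
V(g) = 37/3 + g/3 (V(g) = -1 + (g + 40)/3 = -1 + (40 + g)/3 = -1 + (40/3 + g/3) = 37/3 + g/3)
V(-96) - F(Q(Z(2))) = (37/3 + (1/3)*(-96)) - (-221)*(0**2)**(5/2) = (37/3 - 32) - (-221)*0**(5/2) = -59/3 - (-221)*0 = -59/3 - 1*0 = -59/3 + 0 = -59/3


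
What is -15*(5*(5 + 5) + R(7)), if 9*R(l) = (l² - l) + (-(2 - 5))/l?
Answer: -5745/7 ≈ -820.71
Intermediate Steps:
R(l) = -l/9 + 1/(3*l) + l²/9 (R(l) = ((l² - l) + (-(2 - 5))/l)/9 = ((l² - l) + (-1*(-3))/l)/9 = ((l² - l) + 3/l)/9 = (l² - l + 3/l)/9 = -l/9 + 1/(3*l) + l²/9)
-15*(5*(5 + 5) + R(7)) = -15*(5*(5 + 5) + (⅑)*(3 + 7²*(-1 + 7))/7) = -15*(5*10 + (⅑)*(⅐)*(3 + 49*6)) = -15*(50 + (⅑)*(⅐)*(3 + 294)) = -15*(50 + (⅑)*(⅐)*297) = -15*(50 + 33/7) = -15*383/7 = -5745/7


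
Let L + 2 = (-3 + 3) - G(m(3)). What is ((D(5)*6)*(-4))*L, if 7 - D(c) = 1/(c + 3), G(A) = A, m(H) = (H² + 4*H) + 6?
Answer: 4785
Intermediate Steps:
m(H) = 6 + H² + 4*H
D(c) = 7 - 1/(3 + c) (D(c) = 7 - 1/(c + 3) = 7 - 1/(3 + c))
L = -29 (L = -2 + ((-3 + 3) - (6 + 3² + 4*3)) = -2 + (0 - (6 + 9 + 12)) = -2 + (0 - 1*27) = -2 + (0 - 27) = -2 - 27 = -29)
((D(5)*6)*(-4))*L = ((((20 + 7*5)/(3 + 5))*6)*(-4))*(-29) = ((((20 + 35)/8)*6)*(-4))*(-29) = ((((⅛)*55)*6)*(-4))*(-29) = (((55/8)*6)*(-4))*(-29) = ((165/4)*(-4))*(-29) = -165*(-29) = 4785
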